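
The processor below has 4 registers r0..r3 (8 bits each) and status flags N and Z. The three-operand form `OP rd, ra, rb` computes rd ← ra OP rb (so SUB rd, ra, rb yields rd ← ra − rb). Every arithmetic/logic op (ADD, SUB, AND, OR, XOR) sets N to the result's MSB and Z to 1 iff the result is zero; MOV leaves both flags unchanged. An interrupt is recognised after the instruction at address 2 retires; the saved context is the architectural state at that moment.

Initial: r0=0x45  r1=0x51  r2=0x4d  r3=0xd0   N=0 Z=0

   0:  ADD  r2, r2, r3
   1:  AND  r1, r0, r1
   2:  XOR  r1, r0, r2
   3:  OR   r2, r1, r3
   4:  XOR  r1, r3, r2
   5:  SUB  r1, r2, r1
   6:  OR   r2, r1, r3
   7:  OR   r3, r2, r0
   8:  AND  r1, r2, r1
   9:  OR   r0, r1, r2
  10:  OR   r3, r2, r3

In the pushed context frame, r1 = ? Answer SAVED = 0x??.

after  0: r0=0x45 r1=0x51 r2=0x1d r3=0xd0  N=0 Z=0
after  1: r0=0x45 r1=0x41 r2=0x1d r3=0xd0  N=0 Z=0
after  2: r0=0x45 r1=0x58 r2=0x1d r3=0xd0  N=0 Z=0
-- IRQ taken; context saved, return-PC = 3 --

SAVED = 0x58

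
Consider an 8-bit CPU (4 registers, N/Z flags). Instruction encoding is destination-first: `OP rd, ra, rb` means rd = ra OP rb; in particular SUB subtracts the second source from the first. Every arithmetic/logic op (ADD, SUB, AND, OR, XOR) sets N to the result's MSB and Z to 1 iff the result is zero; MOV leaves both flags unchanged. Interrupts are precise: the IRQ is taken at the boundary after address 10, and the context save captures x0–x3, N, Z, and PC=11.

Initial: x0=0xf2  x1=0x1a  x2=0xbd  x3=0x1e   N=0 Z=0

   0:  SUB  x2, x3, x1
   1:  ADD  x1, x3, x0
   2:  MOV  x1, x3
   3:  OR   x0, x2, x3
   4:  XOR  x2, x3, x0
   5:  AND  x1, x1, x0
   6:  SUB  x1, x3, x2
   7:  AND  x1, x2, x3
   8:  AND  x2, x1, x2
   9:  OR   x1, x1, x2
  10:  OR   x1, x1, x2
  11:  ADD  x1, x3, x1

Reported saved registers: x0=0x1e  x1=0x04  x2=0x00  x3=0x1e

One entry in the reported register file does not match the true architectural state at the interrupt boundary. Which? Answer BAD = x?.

after  0: x0=0xf2 x1=0x1a x2=0x04 x3=0x1e  N=0 Z=0
after  1: x0=0xf2 x1=0x10 x2=0x04 x3=0x1e  N=0 Z=0
after  2: x0=0xf2 x1=0x1e x2=0x04 x3=0x1e  N=0 Z=0
after  3: x0=0x1e x1=0x1e x2=0x04 x3=0x1e  N=0 Z=0
after  4: x0=0x1e x1=0x1e x2=0x00 x3=0x1e  N=0 Z=1
after  5: x0=0x1e x1=0x1e x2=0x00 x3=0x1e  N=0 Z=0
after  6: x0=0x1e x1=0x1e x2=0x00 x3=0x1e  N=0 Z=0
after  7: x0=0x1e x1=0x00 x2=0x00 x3=0x1e  N=0 Z=1
after  8: x0=0x1e x1=0x00 x2=0x00 x3=0x1e  N=0 Z=1
after  9: x0=0x1e x1=0x00 x2=0x00 x3=0x1e  N=0 Z=1
after 10: x0=0x1e x1=0x00 x2=0x00 x3=0x1e  N=0 Z=1
-- IRQ taken; context saved, return-PC = 11 --
mismatch: x1: reported 0x04 vs actual 0x00

BAD = x1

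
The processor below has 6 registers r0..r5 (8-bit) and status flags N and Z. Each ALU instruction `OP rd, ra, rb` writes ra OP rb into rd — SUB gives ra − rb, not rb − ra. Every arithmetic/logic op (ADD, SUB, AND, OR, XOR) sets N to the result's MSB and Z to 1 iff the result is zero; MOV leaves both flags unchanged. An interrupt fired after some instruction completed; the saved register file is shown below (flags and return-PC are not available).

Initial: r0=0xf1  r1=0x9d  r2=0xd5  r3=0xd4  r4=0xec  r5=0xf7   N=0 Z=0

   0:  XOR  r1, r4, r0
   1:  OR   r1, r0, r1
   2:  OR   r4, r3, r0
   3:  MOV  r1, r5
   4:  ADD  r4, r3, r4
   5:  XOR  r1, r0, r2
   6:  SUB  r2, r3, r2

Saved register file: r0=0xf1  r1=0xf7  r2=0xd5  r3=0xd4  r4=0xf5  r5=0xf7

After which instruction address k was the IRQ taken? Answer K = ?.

after  0: r0=0xf1 r1=0x1d r2=0xd5 r3=0xd4 r4=0xec r5=0xf7  N=0 Z=0
after  1: r0=0xf1 r1=0xfd r2=0xd5 r3=0xd4 r4=0xec r5=0xf7  N=1 Z=0
after  2: r0=0xf1 r1=0xfd r2=0xd5 r3=0xd4 r4=0xf5 r5=0xf7  N=1 Z=0
after  3: r0=0xf1 r1=0xf7 r2=0xd5 r3=0xd4 r4=0xf5 r5=0xf7  N=1 Z=0
-- IRQ taken; context saved, return-PC = 4 --

K = 3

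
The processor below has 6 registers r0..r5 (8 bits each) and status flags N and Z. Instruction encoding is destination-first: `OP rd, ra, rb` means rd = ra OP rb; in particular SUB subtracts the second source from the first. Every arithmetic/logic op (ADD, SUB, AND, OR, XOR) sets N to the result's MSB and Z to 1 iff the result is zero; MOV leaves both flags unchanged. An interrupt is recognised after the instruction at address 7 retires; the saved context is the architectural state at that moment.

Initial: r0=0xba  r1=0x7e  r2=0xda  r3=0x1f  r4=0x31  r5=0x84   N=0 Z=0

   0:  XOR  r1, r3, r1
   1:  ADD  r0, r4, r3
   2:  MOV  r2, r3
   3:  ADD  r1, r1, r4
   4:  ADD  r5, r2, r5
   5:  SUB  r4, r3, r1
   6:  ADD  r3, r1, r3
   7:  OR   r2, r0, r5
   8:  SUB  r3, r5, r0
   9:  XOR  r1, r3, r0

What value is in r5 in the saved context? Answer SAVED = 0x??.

SAVED = 0xa3

after  0: r0=0xba r1=0x61 r2=0xda r3=0x1f r4=0x31 r5=0x84  N=0 Z=0
after  1: r0=0x50 r1=0x61 r2=0xda r3=0x1f r4=0x31 r5=0x84  N=0 Z=0
after  2: r0=0x50 r1=0x61 r2=0x1f r3=0x1f r4=0x31 r5=0x84  N=0 Z=0
after  3: r0=0x50 r1=0x92 r2=0x1f r3=0x1f r4=0x31 r5=0x84  N=1 Z=0
after  4: r0=0x50 r1=0x92 r2=0x1f r3=0x1f r4=0x31 r5=0xa3  N=1 Z=0
after  5: r0=0x50 r1=0x92 r2=0x1f r3=0x1f r4=0x8d r5=0xa3  N=1 Z=0
after  6: r0=0x50 r1=0x92 r2=0x1f r3=0xb1 r4=0x8d r5=0xa3  N=1 Z=0
after  7: r0=0x50 r1=0x92 r2=0xf3 r3=0xb1 r4=0x8d r5=0xa3  N=1 Z=0
-- IRQ taken; context saved, return-PC = 8 --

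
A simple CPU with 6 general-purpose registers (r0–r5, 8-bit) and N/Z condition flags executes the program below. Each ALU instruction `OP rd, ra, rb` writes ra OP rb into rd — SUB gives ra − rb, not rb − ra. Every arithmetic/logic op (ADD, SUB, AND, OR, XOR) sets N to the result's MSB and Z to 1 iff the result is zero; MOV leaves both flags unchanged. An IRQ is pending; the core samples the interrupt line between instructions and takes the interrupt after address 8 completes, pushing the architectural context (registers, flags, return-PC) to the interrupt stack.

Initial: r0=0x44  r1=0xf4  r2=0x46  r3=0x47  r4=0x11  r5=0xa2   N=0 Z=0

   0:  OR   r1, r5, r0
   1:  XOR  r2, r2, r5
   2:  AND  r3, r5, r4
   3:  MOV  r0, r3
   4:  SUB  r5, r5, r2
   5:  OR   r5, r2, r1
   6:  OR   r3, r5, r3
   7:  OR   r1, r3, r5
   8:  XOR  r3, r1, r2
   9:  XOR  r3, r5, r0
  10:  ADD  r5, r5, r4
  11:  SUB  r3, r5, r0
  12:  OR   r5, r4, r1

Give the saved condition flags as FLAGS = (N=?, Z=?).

after  0: r0=0x44 r1=0xe6 r2=0x46 r3=0x47 r4=0x11 r5=0xa2  N=1 Z=0
after  1: r0=0x44 r1=0xe6 r2=0xe4 r3=0x47 r4=0x11 r5=0xa2  N=1 Z=0
after  2: r0=0x44 r1=0xe6 r2=0xe4 r3=0x00 r4=0x11 r5=0xa2  N=0 Z=1
after  3: r0=0x00 r1=0xe6 r2=0xe4 r3=0x00 r4=0x11 r5=0xa2  N=0 Z=1
after  4: r0=0x00 r1=0xe6 r2=0xe4 r3=0x00 r4=0x11 r5=0xbe  N=1 Z=0
after  5: r0=0x00 r1=0xe6 r2=0xe4 r3=0x00 r4=0x11 r5=0xe6  N=1 Z=0
after  6: r0=0x00 r1=0xe6 r2=0xe4 r3=0xe6 r4=0x11 r5=0xe6  N=1 Z=0
after  7: r0=0x00 r1=0xe6 r2=0xe4 r3=0xe6 r4=0x11 r5=0xe6  N=1 Z=0
after  8: r0=0x00 r1=0xe6 r2=0xe4 r3=0x02 r4=0x11 r5=0xe6  N=0 Z=0
-- IRQ taken; context saved, return-PC = 9 --

FLAGS = (N=0, Z=0)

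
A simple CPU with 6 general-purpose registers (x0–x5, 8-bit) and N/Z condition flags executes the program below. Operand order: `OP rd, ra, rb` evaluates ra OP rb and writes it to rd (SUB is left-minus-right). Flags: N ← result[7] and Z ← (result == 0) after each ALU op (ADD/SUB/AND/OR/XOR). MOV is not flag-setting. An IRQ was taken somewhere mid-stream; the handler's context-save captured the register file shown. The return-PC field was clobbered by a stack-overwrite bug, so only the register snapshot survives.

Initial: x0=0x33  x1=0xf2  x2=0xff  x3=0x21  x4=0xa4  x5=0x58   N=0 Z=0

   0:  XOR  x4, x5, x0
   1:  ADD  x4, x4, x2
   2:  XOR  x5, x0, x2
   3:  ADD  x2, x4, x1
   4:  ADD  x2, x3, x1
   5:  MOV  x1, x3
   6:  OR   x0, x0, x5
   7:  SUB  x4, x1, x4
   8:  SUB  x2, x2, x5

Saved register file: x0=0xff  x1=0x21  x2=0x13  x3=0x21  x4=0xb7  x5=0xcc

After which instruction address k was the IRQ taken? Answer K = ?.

K = 7

after  0: x0=0x33 x1=0xf2 x2=0xff x3=0x21 x4=0x6b x5=0x58  N=0 Z=0
after  1: x0=0x33 x1=0xf2 x2=0xff x3=0x21 x4=0x6a x5=0x58  N=0 Z=0
after  2: x0=0x33 x1=0xf2 x2=0xff x3=0x21 x4=0x6a x5=0xcc  N=1 Z=0
after  3: x0=0x33 x1=0xf2 x2=0x5c x3=0x21 x4=0x6a x5=0xcc  N=0 Z=0
after  4: x0=0x33 x1=0xf2 x2=0x13 x3=0x21 x4=0x6a x5=0xcc  N=0 Z=0
after  5: x0=0x33 x1=0x21 x2=0x13 x3=0x21 x4=0x6a x5=0xcc  N=0 Z=0
after  6: x0=0xff x1=0x21 x2=0x13 x3=0x21 x4=0x6a x5=0xcc  N=1 Z=0
after  7: x0=0xff x1=0x21 x2=0x13 x3=0x21 x4=0xb7 x5=0xcc  N=1 Z=0
-- IRQ taken; context saved, return-PC = 8 --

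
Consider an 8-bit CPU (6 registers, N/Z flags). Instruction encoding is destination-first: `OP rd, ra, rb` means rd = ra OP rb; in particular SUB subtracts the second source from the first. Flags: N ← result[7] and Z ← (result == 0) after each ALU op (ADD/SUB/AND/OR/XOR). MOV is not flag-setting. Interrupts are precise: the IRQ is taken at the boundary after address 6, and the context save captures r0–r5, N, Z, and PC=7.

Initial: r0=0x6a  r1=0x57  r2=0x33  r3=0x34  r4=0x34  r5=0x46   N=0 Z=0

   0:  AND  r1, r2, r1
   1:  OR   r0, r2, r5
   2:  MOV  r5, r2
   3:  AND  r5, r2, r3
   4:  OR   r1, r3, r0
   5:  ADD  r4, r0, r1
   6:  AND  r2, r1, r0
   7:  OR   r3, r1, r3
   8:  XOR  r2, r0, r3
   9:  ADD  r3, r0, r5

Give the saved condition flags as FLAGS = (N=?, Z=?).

FLAGS = (N=0, Z=0)

after  0: r0=0x6a r1=0x13 r2=0x33 r3=0x34 r4=0x34 r5=0x46  N=0 Z=0
after  1: r0=0x77 r1=0x13 r2=0x33 r3=0x34 r4=0x34 r5=0x46  N=0 Z=0
after  2: r0=0x77 r1=0x13 r2=0x33 r3=0x34 r4=0x34 r5=0x33  N=0 Z=0
after  3: r0=0x77 r1=0x13 r2=0x33 r3=0x34 r4=0x34 r5=0x30  N=0 Z=0
after  4: r0=0x77 r1=0x77 r2=0x33 r3=0x34 r4=0x34 r5=0x30  N=0 Z=0
after  5: r0=0x77 r1=0x77 r2=0x33 r3=0x34 r4=0xee r5=0x30  N=1 Z=0
after  6: r0=0x77 r1=0x77 r2=0x77 r3=0x34 r4=0xee r5=0x30  N=0 Z=0
-- IRQ taken; context saved, return-PC = 7 --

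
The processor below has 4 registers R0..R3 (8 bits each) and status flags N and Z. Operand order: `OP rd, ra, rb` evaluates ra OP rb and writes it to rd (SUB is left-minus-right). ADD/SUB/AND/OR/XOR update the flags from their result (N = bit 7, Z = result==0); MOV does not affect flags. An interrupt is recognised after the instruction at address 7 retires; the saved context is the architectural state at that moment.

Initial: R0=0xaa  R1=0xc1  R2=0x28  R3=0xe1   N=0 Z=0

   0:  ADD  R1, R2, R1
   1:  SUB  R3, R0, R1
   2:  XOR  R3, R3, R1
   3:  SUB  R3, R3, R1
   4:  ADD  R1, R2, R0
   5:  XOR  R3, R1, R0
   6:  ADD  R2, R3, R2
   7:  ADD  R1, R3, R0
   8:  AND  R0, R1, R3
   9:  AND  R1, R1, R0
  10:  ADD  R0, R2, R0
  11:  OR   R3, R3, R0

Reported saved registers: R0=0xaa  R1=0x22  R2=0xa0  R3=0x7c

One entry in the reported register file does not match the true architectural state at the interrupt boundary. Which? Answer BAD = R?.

BAD = R3

after  0: R0=0xaa R1=0xe9 R2=0x28 R3=0xe1  N=1 Z=0
after  1: R0=0xaa R1=0xe9 R2=0x28 R3=0xc1  N=1 Z=0
after  2: R0=0xaa R1=0xe9 R2=0x28 R3=0x28  N=0 Z=0
after  3: R0=0xaa R1=0xe9 R2=0x28 R3=0x3f  N=0 Z=0
after  4: R0=0xaa R1=0xd2 R2=0x28 R3=0x3f  N=1 Z=0
after  5: R0=0xaa R1=0xd2 R2=0x28 R3=0x78  N=0 Z=0
after  6: R0=0xaa R1=0xd2 R2=0xa0 R3=0x78  N=1 Z=0
after  7: R0=0xaa R1=0x22 R2=0xa0 R3=0x78  N=0 Z=0
-- IRQ taken; context saved, return-PC = 8 --
mismatch: R3: reported 0x7c vs actual 0x78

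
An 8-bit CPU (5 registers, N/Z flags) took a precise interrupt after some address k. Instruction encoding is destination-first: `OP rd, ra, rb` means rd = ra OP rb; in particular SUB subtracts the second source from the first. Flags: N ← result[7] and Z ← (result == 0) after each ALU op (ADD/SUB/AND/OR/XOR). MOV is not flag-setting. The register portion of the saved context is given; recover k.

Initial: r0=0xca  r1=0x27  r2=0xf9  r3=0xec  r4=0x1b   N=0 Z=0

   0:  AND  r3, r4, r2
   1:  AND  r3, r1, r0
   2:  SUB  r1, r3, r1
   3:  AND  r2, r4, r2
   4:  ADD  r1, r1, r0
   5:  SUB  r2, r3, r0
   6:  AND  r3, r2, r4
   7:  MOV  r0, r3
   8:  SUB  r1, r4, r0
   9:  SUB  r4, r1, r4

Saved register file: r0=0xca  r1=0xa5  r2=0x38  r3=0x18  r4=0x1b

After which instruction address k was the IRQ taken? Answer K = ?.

after  0: r0=0xca r1=0x27 r2=0xf9 r3=0x19 r4=0x1b  N=0 Z=0
after  1: r0=0xca r1=0x27 r2=0xf9 r3=0x02 r4=0x1b  N=0 Z=0
after  2: r0=0xca r1=0xdb r2=0xf9 r3=0x02 r4=0x1b  N=1 Z=0
after  3: r0=0xca r1=0xdb r2=0x19 r3=0x02 r4=0x1b  N=0 Z=0
after  4: r0=0xca r1=0xa5 r2=0x19 r3=0x02 r4=0x1b  N=1 Z=0
after  5: r0=0xca r1=0xa5 r2=0x38 r3=0x02 r4=0x1b  N=0 Z=0
after  6: r0=0xca r1=0xa5 r2=0x38 r3=0x18 r4=0x1b  N=0 Z=0
-- IRQ taken; context saved, return-PC = 7 --

K = 6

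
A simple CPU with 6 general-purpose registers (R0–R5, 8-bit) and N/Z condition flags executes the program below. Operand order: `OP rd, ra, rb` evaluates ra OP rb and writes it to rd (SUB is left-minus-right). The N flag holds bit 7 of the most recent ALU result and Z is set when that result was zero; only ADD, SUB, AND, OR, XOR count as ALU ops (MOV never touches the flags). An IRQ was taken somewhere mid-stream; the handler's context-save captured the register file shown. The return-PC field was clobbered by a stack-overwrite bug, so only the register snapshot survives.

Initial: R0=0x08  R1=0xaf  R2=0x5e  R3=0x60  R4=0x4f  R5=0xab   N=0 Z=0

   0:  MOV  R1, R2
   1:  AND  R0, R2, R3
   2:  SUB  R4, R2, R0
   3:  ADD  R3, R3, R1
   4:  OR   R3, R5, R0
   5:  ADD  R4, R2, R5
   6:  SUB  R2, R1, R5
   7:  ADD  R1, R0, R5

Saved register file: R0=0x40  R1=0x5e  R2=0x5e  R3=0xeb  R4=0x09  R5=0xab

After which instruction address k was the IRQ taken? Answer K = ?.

K = 5

after  0: R0=0x08 R1=0x5e R2=0x5e R3=0x60 R4=0x4f R5=0xab  N=0 Z=0
after  1: R0=0x40 R1=0x5e R2=0x5e R3=0x60 R4=0x4f R5=0xab  N=0 Z=0
after  2: R0=0x40 R1=0x5e R2=0x5e R3=0x60 R4=0x1e R5=0xab  N=0 Z=0
after  3: R0=0x40 R1=0x5e R2=0x5e R3=0xbe R4=0x1e R5=0xab  N=1 Z=0
after  4: R0=0x40 R1=0x5e R2=0x5e R3=0xeb R4=0x1e R5=0xab  N=1 Z=0
after  5: R0=0x40 R1=0x5e R2=0x5e R3=0xeb R4=0x09 R5=0xab  N=0 Z=0
-- IRQ taken; context saved, return-PC = 6 --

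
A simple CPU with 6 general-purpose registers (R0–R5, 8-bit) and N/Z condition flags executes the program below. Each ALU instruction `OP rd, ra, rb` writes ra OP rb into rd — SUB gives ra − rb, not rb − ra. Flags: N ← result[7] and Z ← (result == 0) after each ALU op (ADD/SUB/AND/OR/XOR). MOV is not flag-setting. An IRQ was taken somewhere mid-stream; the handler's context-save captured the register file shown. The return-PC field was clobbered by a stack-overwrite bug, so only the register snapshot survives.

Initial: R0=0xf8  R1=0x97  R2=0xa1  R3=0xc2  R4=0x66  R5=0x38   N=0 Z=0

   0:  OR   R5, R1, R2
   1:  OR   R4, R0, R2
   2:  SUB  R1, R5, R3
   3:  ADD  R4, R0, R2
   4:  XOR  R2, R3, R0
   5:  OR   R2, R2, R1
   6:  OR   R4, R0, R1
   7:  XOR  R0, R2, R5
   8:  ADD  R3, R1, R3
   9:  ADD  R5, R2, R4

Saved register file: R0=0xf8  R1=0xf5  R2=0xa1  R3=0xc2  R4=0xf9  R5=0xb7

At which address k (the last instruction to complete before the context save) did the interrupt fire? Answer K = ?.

K = 2

after  0: R0=0xf8 R1=0x97 R2=0xa1 R3=0xc2 R4=0x66 R5=0xb7  N=1 Z=0
after  1: R0=0xf8 R1=0x97 R2=0xa1 R3=0xc2 R4=0xf9 R5=0xb7  N=1 Z=0
after  2: R0=0xf8 R1=0xf5 R2=0xa1 R3=0xc2 R4=0xf9 R5=0xb7  N=1 Z=0
-- IRQ taken; context saved, return-PC = 3 --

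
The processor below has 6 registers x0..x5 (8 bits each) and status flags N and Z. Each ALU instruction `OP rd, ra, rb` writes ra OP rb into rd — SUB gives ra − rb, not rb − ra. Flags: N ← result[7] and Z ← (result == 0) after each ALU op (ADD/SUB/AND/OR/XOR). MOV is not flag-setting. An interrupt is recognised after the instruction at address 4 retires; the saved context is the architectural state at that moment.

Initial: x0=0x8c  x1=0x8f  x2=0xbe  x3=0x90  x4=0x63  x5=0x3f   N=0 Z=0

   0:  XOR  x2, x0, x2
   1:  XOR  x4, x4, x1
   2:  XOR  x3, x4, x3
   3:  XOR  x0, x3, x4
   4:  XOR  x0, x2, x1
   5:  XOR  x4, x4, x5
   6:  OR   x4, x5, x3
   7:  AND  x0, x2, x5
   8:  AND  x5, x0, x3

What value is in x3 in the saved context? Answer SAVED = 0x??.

SAVED = 0x7c

after  0: x0=0x8c x1=0x8f x2=0x32 x3=0x90 x4=0x63 x5=0x3f  N=0 Z=0
after  1: x0=0x8c x1=0x8f x2=0x32 x3=0x90 x4=0xec x5=0x3f  N=1 Z=0
after  2: x0=0x8c x1=0x8f x2=0x32 x3=0x7c x4=0xec x5=0x3f  N=0 Z=0
after  3: x0=0x90 x1=0x8f x2=0x32 x3=0x7c x4=0xec x5=0x3f  N=1 Z=0
after  4: x0=0xbd x1=0x8f x2=0x32 x3=0x7c x4=0xec x5=0x3f  N=1 Z=0
-- IRQ taken; context saved, return-PC = 5 --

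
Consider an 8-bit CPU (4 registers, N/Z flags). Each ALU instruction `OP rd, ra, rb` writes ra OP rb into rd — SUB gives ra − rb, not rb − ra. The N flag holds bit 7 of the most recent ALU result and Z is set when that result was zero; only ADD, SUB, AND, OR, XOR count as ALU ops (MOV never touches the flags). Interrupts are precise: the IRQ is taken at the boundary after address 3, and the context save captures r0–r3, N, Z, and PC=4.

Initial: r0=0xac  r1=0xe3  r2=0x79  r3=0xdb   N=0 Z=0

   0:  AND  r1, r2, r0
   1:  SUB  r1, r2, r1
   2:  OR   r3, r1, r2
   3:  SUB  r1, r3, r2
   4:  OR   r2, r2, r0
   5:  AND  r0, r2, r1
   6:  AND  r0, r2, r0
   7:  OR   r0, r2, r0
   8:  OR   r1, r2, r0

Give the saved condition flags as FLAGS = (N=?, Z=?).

FLAGS = (N=0, Z=1)

after  0: r0=0xac r1=0x28 r2=0x79 r3=0xdb  N=0 Z=0
after  1: r0=0xac r1=0x51 r2=0x79 r3=0xdb  N=0 Z=0
after  2: r0=0xac r1=0x51 r2=0x79 r3=0x79  N=0 Z=0
after  3: r0=0xac r1=0x00 r2=0x79 r3=0x79  N=0 Z=1
-- IRQ taken; context saved, return-PC = 4 --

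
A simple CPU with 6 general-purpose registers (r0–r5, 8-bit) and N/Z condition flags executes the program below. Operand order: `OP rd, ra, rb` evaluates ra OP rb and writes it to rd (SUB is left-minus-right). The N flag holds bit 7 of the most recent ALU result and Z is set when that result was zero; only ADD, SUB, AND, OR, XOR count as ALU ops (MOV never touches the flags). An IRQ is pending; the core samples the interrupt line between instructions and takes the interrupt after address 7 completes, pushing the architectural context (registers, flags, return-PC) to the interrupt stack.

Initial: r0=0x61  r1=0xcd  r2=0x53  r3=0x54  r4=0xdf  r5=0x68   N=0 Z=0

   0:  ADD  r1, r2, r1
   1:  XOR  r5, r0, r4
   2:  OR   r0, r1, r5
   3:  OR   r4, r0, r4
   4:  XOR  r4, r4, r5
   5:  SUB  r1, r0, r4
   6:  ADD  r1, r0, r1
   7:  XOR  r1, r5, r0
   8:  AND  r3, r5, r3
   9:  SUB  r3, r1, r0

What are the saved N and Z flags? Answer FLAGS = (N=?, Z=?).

FLAGS = (N=0, Z=1)

after  0: r0=0x61 r1=0x20 r2=0x53 r3=0x54 r4=0xdf r5=0x68  N=0 Z=0
after  1: r0=0x61 r1=0x20 r2=0x53 r3=0x54 r4=0xdf r5=0xbe  N=1 Z=0
after  2: r0=0xbe r1=0x20 r2=0x53 r3=0x54 r4=0xdf r5=0xbe  N=1 Z=0
after  3: r0=0xbe r1=0x20 r2=0x53 r3=0x54 r4=0xff r5=0xbe  N=1 Z=0
after  4: r0=0xbe r1=0x20 r2=0x53 r3=0x54 r4=0x41 r5=0xbe  N=0 Z=0
after  5: r0=0xbe r1=0x7d r2=0x53 r3=0x54 r4=0x41 r5=0xbe  N=0 Z=0
after  6: r0=0xbe r1=0x3b r2=0x53 r3=0x54 r4=0x41 r5=0xbe  N=0 Z=0
after  7: r0=0xbe r1=0x00 r2=0x53 r3=0x54 r4=0x41 r5=0xbe  N=0 Z=1
-- IRQ taken; context saved, return-PC = 8 --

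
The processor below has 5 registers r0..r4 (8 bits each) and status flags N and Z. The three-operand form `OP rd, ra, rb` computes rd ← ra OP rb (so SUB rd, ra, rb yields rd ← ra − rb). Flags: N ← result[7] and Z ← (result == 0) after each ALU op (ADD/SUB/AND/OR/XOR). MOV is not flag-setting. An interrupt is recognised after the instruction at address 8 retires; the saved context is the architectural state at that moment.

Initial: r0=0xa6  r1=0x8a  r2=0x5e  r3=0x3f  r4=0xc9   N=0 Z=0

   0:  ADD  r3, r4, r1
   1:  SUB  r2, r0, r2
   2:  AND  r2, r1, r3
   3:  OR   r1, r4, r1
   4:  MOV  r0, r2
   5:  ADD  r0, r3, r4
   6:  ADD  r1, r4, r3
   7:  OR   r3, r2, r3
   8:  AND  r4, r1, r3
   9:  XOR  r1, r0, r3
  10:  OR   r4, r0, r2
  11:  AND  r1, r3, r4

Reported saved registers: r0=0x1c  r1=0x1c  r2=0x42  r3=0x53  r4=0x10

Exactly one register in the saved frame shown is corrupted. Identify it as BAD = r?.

after  0: r0=0xa6 r1=0x8a r2=0x5e r3=0x53 r4=0xc9  N=0 Z=0
after  1: r0=0xa6 r1=0x8a r2=0x48 r3=0x53 r4=0xc9  N=0 Z=0
after  2: r0=0xa6 r1=0x8a r2=0x02 r3=0x53 r4=0xc9  N=0 Z=0
after  3: r0=0xa6 r1=0xcb r2=0x02 r3=0x53 r4=0xc9  N=1 Z=0
after  4: r0=0x02 r1=0xcb r2=0x02 r3=0x53 r4=0xc9  N=1 Z=0
after  5: r0=0x1c r1=0xcb r2=0x02 r3=0x53 r4=0xc9  N=0 Z=0
after  6: r0=0x1c r1=0x1c r2=0x02 r3=0x53 r4=0xc9  N=0 Z=0
after  7: r0=0x1c r1=0x1c r2=0x02 r3=0x53 r4=0xc9  N=0 Z=0
after  8: r0=0x1c r1=0x1c r2=0x02 r3=0x53 r4=0x10  N=0 Z=0
-- IRQ taken; context saved, return-PC = 9 --
mismatch: r2: reported 0x42 vs actual 0x02

BAD = r2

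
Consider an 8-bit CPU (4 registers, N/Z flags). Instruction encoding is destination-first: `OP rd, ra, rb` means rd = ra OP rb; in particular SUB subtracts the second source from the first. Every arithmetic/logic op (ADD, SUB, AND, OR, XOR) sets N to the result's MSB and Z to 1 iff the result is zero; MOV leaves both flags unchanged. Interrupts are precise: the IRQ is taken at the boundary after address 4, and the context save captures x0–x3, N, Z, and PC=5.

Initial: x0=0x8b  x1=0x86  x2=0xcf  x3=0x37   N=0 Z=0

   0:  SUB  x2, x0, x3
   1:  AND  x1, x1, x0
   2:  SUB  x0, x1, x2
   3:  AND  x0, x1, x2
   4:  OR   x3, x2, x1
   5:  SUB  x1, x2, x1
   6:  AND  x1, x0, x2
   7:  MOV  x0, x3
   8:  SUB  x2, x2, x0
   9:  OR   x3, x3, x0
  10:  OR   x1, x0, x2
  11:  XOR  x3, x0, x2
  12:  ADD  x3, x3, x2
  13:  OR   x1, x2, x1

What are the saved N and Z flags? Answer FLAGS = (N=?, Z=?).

after  0: x0=0x8b x1=0x86 x2=0x54 x3=0x37  N=0 Z=0
after  1: x0=0x8b x1=0x82 x2=0x54 x3=0x37  N=1 Z=0
after  2: x0=0x2e x1=0x82 x2=0x54 x3=0x37  N=0 Z=0
after  3: x0=0x00 x1=0x82 x2=0x54 x3=0x37  N=0 Z=1
after  4: x0=0x00 x1=0x82 x2=0x54 x3=0xd6  N=1 Z=0
-- IRQ taken; context saved, return-PC = 5 --

FLAGS = (N=1, Z=0)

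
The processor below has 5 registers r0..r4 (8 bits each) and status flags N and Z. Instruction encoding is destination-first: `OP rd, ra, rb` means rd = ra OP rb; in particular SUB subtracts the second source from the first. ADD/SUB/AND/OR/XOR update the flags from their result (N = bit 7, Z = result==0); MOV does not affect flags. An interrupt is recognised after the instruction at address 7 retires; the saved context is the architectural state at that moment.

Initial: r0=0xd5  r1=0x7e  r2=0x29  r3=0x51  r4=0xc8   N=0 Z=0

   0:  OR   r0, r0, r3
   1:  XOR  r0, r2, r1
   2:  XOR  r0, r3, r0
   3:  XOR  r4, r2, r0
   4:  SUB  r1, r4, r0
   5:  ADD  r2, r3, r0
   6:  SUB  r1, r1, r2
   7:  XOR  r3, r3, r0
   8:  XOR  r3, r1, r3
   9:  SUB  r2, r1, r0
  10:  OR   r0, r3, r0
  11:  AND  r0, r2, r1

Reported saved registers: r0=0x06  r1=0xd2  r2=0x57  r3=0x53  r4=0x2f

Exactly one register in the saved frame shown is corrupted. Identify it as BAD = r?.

BAD = r3

after  0: r0=0xd5 r1=0x7e r2=0x29 r3=0x51 r4=0xc8  N=1 Z=0
after  1: r0=0x57 r1=0x7e r2=0x29 r3=0x51 r4=0xc8  N=0 Z=0
after  2: r0=0x06 r1=0x7e r2=0x29 r3=0x51 r4=0xc8  N=0 Z=0
after  3: r0=0x06 r1=0x7e r2=0x29 r3=0x51 r4=0x2f  N=0 Z=0
after  4: r0=0x06 r1=0x29 r2=0x29 r3=0x51 r4=0x2f  N=0 Z=0
after  5: r0=0x06 r1=0x29 r2=0x57 r3=0x51 r4=0x2f  N=0 Z=0
after  6: r0=0x06 r1=0xd2 r2=0x57 r3=0x51 r4=0x2f  N=1 Z=0
after  7: r0=0x06 r1=0xd2 r2=0x57 r3=0x57 r4=0x2f  N=0 Z=0
-- IRQ taken; context saved, return-PC = 8 --
mismatch: r3: reported 0x53 vs actual 0x57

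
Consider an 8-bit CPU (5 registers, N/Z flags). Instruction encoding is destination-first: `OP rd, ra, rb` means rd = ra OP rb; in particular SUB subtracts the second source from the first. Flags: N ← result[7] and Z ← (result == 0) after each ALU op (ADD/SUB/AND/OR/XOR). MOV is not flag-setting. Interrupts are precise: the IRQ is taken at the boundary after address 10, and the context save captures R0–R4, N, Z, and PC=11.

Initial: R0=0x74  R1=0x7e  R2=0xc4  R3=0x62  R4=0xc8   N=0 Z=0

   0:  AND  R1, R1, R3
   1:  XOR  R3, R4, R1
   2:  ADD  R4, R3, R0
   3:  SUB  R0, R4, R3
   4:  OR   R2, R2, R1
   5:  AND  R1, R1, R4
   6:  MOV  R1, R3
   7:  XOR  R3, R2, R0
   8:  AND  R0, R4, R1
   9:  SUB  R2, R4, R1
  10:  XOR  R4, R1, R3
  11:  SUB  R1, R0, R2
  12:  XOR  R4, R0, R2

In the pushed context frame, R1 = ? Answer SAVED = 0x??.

after  0: R0=0x74 R1=0x62 R2=0xc4 R3=0x62 R4=0xc8  N=0 Z=0
after  1: R0=0x74 R1=0x62 R2=0xc4 R3=0xaa R4=0xc8  N=1 Z=0
after  2: R0=0x74 R1=0x62 R2=0xc4 R3=0xaa R4=0x1e  N=0 Z=0
after  3: R0=0x74 R1=0x62 R2=0xc4 R3=0xaa R4=0x1e  N=0 Z=0
after  4: R0=0x74 R1=0x62 R2=0xe6 R3=0xaa R4=0x1e  N=1 Z=0
after  5: R0=0x74 R1=0x02 R2=0xe6 R3=0xaa R4=0x1e  N=0 Z=0
after  6: R0=0x74 R1=0xaa R2=0xe6 R3=0xaa R4=0x1e  N=0 Z=0
after  7: R0=0x74 R1=0xaa R2=0xe6 R3=0x92 R4=0x1e  N=1 Z=0
after  8: R0=0x0a R1=0xaa R2=0xe6 R3=0x92 R4=0x1e  N=0 Z=0
after  9: R0=0x0a R1=0xaa R2=0x74 R3=0x92 R4=0x1e  N=0 Z=0
after 10: R0=0x0a R1=0xaa R2=0x74 R3=0x92 R4=0x38  N=0 Z=0
-- IRQ taken; context saved, return-PC = 11 --

SAVED = 0xaa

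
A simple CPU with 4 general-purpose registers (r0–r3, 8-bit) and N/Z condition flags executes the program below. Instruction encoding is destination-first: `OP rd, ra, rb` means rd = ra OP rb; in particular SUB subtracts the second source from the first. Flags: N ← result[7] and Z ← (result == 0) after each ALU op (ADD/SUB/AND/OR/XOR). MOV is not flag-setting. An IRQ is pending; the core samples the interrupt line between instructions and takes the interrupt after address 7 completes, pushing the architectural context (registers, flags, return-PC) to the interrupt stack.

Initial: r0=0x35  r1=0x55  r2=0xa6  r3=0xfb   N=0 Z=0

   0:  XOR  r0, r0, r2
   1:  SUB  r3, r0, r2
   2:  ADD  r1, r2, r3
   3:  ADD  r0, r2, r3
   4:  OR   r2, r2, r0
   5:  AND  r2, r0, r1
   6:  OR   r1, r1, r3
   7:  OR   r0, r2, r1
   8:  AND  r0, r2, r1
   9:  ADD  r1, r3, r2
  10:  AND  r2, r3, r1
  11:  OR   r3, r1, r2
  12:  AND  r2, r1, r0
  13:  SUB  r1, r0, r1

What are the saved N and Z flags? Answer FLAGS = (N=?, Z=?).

FLAGS = (N=1, Z=0)

after  0: r0=0x93 r1=0x55 r2=0xa6 r3=0xfb  N=1 Z=0
after  1: r0=0x93 r1=0x55 r2=0xa6 r3=0xed  N=1 Z=0
after  2: r0=0x93 r1=0x93 r2=0xa6 r3=0xed  N=1 Z=0
after  3: r0=0x93 r1=0x93 r2=0xa6 r3=0xed  N=1 Z=0
after  4: r0=0x93 r1=0x93 r2=0xb7 r3=0xed  N=1 Z=0
after  5: r0=0x93 r1=0x93 r2=0x93 r3=0xed  N=1 Z=0
after  6: r0=0x93 r1=0xff r2=0x93 r3=0xed  N=1 Z=0
after  7: r0=0xff r1=0xff r2=0x93 r3=0xed  N=1 Z=0
-- IRQ taken; context saved, return-PC = 8 --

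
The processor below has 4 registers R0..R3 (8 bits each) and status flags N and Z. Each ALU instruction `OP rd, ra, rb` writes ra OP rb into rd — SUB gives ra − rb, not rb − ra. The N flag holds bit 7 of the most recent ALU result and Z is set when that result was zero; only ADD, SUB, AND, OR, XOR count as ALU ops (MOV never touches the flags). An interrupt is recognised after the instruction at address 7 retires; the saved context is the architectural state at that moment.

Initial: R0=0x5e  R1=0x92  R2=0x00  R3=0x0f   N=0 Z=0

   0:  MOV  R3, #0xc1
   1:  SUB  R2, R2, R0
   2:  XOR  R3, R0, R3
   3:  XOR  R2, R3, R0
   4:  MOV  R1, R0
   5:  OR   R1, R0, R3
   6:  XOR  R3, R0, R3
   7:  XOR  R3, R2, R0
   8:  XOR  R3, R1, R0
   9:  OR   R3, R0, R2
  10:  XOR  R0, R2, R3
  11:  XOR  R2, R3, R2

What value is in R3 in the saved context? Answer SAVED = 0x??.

after  0: R0=0x5e R1=0x92 R2=0x00 R3=0xc1  N=0 Z=0
after  1: R0=0x5e R1=0x92 R2=0xa2 R3=0xc1  N=1 Z=0
after  2: R0=0x5e R1=0x92 R2=0xa2 R3=0x9f  N=1 Z=0
after  3: R0=0x5e R1=0x92 R2=0xc1 R3=0x9f  N=1 Z=0
after  4: R0=0x5e R1=0x5e R2=0xc1 R3=0x9f  N=1 Z=0
after  5: R0=0x5e R1=0xdf R2=0xc1 R3=0x9f  N=1 Z=0
after  6: R0=0x5e R1=0xdf R2=0xc1 R3=0xc1  N=1 Z=0
after  7: R0=0x5e R1=0xdf R2=0xc1 R3=0x9f  N=1 Z=0
-- IRQ taken; context saved, return-PC = 8 --

SAVED = 0x9f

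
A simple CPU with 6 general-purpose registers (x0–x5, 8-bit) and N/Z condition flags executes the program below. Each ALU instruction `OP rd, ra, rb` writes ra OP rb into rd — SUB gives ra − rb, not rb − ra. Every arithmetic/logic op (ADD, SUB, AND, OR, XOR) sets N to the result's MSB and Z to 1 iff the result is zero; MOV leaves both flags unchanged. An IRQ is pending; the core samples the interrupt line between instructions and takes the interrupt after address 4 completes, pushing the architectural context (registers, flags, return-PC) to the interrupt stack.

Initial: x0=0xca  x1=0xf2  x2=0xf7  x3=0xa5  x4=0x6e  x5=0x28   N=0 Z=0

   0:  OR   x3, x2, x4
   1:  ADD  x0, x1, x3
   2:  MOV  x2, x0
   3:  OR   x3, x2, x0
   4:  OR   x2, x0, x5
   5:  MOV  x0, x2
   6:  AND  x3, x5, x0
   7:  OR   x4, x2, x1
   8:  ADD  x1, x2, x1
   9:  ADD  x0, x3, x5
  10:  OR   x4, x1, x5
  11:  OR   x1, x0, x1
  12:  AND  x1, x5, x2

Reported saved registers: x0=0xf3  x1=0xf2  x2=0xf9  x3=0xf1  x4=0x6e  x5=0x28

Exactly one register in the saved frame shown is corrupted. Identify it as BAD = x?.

after  0: x0=0xca x1=0xf2 x2=0xf7 x3=0xff x4=0x6e x5=0x28  N=1 Z=0
after  1: x0=0xf1 x1=0xf2 x2=0xf7 x3=0xff x4=0x6e x5=0x28  N=1 Z=0
after  2: x0=0xf1 x1=0xf2 x2=0xf1 x3=0xff x4=0x6e x5=0x28  N=1 Z=0
after  3: x0=0xf1 x1=0xf2 x2=0xf1 x3=0xf1 x4=0x6e x5=0x28  N=1 Z=0
after  4: x0=0xf1 x1=0xf2 x2=0xf9 x3=0xf1 x4=0x6e x5=0x28  N=1 Z=0
-- IRQ taken; context saved, return-PC = 5 --
mismatch: x0: reported 0xf3 vs actual 0xf1

BAD = x0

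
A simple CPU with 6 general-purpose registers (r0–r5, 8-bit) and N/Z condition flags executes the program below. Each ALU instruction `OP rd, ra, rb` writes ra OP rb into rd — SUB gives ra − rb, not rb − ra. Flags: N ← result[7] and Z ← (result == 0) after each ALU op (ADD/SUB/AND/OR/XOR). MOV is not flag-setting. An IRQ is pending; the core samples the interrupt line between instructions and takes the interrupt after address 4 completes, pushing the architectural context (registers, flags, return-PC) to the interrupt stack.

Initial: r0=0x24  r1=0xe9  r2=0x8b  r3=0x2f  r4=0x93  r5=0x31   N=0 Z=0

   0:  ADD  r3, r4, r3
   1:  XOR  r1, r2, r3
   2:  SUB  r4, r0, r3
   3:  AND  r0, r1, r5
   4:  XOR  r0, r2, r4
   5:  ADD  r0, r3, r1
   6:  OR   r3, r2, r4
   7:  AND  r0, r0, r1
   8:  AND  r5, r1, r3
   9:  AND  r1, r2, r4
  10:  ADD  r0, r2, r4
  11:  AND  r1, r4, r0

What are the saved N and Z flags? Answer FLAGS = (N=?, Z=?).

after  0: r0=0x24 r1=0xe9 r2=0x8b r3=0xc2 r4=0x93 r5=0x31  N=1 Z=0
after  1: r0=0x24 r1=0x49 r2=0x8b r3=0xc2 r4=0x93 r5=0x31  N=0 Z=0
after  2: r0=0x24 r1=0x49 r2=0x8b r3=0xc2 r4=0x62 r5=0x31  N=0 Z=0
after  3: r0=0x01 r1=0x49 r2=0x8b r3=0xc2 r4=0x62 r5=0x31  N=0 Z=0
after  4: r0=0xe9 r1=0x49 r2=0x8b r3=0xc2 r4=0x62 r5=0x31  N=1 Z=0
-- IRQ taken; context saved, return-PC = 5 --

FLAGS = (N=1, Z=0)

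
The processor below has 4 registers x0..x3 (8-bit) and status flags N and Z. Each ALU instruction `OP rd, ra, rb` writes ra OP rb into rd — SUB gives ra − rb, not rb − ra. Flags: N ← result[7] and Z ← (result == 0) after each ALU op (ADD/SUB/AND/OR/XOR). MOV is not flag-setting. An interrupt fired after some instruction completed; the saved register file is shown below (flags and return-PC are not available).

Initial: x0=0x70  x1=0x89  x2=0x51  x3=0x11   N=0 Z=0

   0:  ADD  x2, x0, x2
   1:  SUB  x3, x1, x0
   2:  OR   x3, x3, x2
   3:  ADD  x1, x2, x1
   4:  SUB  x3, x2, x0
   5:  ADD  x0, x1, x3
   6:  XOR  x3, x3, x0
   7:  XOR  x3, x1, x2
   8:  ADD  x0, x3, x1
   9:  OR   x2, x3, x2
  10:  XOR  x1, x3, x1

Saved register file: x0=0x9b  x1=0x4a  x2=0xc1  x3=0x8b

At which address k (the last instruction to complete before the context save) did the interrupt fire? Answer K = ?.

after  0: x0=0x70 x1=0x89 x2=0xc1 x3=0x11  N=1 Z=0
after  1: x0=0x70 x1=0x89 x2=0xc1 x3=0x19  N=0 Z=0
after  2: x0=0x70 x1=0x89 x2=0xc1 x3=0xd9  N=1 Z=0
after  3: x0=0x70 x1=0x4a x2=0xc1 x3=0xd9  N=0 Z=0
after  4: x0=0x70 x1=0x4a x2=0xc1 x3=0x51  N=0 Z=0
after  5: x0=0x9b x1=0x4a x2=0xc1 x3=0x51  N=1 Z=0
after  6: x0=0x9b x1=0x4a x2=0xc1 x3=0xca  N=1 Z=0
after  7: x0=0x9b x1=0x4a x2=0xc1 x3=0x8b  N=1 Z=0
-- IRQ taken; context saved, return-PC = 8 --

K = 7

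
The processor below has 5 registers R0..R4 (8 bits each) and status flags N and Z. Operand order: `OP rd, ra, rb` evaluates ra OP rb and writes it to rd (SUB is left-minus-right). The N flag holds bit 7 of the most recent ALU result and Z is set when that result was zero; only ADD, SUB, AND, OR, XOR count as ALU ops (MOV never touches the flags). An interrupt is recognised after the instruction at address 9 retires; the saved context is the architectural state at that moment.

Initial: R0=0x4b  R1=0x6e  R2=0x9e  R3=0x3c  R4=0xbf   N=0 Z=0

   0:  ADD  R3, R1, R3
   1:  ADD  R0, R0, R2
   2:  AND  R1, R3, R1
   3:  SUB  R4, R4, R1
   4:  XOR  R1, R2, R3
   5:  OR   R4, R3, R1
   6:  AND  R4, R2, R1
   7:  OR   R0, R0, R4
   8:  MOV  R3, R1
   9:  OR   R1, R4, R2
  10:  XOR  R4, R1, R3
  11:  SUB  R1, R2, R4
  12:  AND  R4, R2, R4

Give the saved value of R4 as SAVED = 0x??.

after  0: R0=0x4b R1=0x6e R2=0x9e R3=0xaa R4=0xbf  N=1 Z=0
after  1: R0=0xe9 R1=0x6e R2=0x9e R3=0xaa R4=0xbf  N=1 Z=0
after  2: R0=0xe9 R1=0x2a R2=0x9e R3=0xaa R4=0xbf  N=0 Z=0
after  3: R0=0xe9 R1=0x2a R2=0x9e R3=0xaa R4=0x95  N=1 Z=0
after  4: R0=0xe9 R1=0x34 R2=0x9e R3=0xaa R4=0x95  N=0 Z=0
after  5: R0=0xe9 R1=0x34 R2=0x9e R3=0xaa R4=0xbe  N=1 Z=0
after  6: R0=0xe9 R1=0x34 R2=0x9e R3=0xaa R4=0x14  N=0 Z=0
after  7: R0=0xfd R1=0x34 R2=0x9e R3=0xaa R4=0x14  N=1 Z=0
after  8: R0=0xfd R1=0x34 R2=0x9e R3=0x34 R4=0x14  N=1 Z=0
after  9: R0=0xfd R1=0x9e R2=0x9e R3=0x34 R4=0x14  N=1 Z=0
-- IRQ taken; context saved, return-PC = 10 --

SAVED = 0x14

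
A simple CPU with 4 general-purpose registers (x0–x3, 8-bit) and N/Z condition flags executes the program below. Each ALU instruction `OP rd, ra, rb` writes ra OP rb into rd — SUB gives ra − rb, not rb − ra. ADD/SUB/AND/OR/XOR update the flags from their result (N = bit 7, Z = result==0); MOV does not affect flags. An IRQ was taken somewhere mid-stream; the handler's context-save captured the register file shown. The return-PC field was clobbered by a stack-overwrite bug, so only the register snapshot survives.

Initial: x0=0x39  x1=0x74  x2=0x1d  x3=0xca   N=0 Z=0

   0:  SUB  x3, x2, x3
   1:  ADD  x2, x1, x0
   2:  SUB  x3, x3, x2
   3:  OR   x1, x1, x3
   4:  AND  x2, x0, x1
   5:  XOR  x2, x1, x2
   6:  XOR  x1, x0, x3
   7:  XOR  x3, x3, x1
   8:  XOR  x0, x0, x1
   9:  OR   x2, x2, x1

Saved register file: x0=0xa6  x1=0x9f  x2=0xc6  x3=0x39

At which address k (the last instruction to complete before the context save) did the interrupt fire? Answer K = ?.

K = 8

after  0: x0=0x39 x1=0x74 x2=0x1d x3=0x53  N=0 Z=0
after  1: x0=0x39 x1=0x74 x2=0xad x3=0x53  N=1 Z=0
after  2: x0=0x39 x1=0x74 x2=0xad x3=0xa6  N=1 Z=0
after  3: x0=0x39 x1=0xf6 x2=0xad x3=0xa6  N=1 Z=0
after  4: x0=0x39 x1=0xf6 x2=0x30 x3=0xa6  N=0 Z=0
after  5: x0=0x39 x1=0xf6 x2=0xc6 x3=0xa6  N=1 Z=0
after  6: x0=0x39 x1=0x9f x2=0xc6 x3=0xa6  N=1 Z=0
after  7: x0=0x39 x1=0x9f x2=0xc6 x3=0x39  N=0 Z=0
after  8: x0=0xa6 x1=0x9f x2=0xc6 x3=0x39  N=1 Z=0
-- IRQ taken; context saved, return-PC = 9 --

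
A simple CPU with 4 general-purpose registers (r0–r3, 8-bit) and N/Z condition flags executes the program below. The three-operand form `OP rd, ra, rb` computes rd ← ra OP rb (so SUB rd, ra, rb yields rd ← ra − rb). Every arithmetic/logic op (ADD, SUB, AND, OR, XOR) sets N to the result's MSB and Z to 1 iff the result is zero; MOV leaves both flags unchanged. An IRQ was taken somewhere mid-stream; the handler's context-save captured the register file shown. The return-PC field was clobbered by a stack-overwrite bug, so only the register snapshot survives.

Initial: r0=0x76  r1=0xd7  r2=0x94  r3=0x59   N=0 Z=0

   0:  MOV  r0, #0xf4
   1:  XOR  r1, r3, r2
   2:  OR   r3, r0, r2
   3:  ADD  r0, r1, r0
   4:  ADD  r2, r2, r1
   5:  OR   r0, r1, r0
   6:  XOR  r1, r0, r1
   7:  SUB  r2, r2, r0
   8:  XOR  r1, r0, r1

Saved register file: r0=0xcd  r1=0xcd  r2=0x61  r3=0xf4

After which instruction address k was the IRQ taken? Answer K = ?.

after  0: r0=0xf4 r1=0xd7 r2=0x94 r3=0x59  N=0 Z=0
after  1: r0=0xf4 r1=0xcd r2=0x94 r3=0x59  N=1 Z=0
after  2: r0=0xf4 r1=0xcd r2=0x94 r3=0xf4  N=1 Z=0
after  3: r0=0xc1 r1=0xcd r2=0x94 r3=0xf4  N=1 Z=0
after  4: r0=0xc1 r1=0xcd r2=0x61 r3=0xf4  N=0 Z=0
after  5: r0=0xcd r1=0xcd r2=0x61 r3=0xf4  N=1 Z=0
-- IRQ taken; context saved, return-PC = 6 --

K = 5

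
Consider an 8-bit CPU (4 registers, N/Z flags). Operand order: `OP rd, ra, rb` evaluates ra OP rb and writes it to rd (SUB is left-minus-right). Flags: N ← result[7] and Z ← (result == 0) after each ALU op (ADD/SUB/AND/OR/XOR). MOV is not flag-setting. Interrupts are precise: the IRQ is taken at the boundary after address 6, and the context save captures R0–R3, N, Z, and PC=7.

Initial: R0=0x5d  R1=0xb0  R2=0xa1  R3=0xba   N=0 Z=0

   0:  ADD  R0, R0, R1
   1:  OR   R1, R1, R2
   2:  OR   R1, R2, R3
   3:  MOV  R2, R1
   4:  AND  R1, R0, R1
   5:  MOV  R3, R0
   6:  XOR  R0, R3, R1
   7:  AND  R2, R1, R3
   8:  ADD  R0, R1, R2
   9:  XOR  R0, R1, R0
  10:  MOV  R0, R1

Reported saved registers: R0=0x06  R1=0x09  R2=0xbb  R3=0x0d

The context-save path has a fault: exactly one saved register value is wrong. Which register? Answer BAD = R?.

after  0: R0=0x0d R1=0xb0 R2=0xa1 R3=0xba  N=0 Z=0
after  1: R0=0x0d R1=0xb1 R2=0xa1 R3=0xba  N=1 Z=0
after  2: R0=0x0d R1=0xbb R2=0xa1 R3=0xba  N=1 Z=0
after  3: R0=0x0d R1=0xbb R2=0xbb R3=0xba  N=1 Z=0
after  4: R0=0x0d R1=0x09 R2=0xbb R3=0xba  N=0 Z=0
after  5: R0=0x0d R1=0x09 R2=0xbb R3=0x0d  N=0 Z=0
after  6: R0=0x04 R1=0x09 R2=0xbb R3=0x0d  N=0 Z=0
-- IRQ taken; context saved, return-PC = 7 --
mismatch: R0: reported 0x06 vs actual 0x04

BAD = R0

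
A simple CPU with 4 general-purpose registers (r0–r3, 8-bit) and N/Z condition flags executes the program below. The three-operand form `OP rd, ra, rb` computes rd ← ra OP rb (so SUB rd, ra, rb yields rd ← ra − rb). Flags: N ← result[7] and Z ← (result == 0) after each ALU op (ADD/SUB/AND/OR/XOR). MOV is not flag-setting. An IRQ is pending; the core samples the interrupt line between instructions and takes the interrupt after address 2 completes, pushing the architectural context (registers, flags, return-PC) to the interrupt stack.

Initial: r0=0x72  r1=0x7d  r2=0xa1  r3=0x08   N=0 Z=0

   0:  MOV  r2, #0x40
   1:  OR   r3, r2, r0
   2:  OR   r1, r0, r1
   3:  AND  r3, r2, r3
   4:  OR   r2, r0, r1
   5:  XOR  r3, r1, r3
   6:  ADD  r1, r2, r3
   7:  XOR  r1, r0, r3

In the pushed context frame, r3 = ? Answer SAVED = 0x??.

after  0: r0=0x72 r1=0x7d r2=0x40 r3=0x08  N=0 Z=0
after  1: r0=0x72 r1=0x7d r2=0x40 r3=0x72  N=0 Z=0
after  2: r0=0x72 r1=0x7f r2=0x40 r3=0x72  N=0 Z=0
-- IRQ taken; context saved, return-PC = 3 --

SAVED = 0x72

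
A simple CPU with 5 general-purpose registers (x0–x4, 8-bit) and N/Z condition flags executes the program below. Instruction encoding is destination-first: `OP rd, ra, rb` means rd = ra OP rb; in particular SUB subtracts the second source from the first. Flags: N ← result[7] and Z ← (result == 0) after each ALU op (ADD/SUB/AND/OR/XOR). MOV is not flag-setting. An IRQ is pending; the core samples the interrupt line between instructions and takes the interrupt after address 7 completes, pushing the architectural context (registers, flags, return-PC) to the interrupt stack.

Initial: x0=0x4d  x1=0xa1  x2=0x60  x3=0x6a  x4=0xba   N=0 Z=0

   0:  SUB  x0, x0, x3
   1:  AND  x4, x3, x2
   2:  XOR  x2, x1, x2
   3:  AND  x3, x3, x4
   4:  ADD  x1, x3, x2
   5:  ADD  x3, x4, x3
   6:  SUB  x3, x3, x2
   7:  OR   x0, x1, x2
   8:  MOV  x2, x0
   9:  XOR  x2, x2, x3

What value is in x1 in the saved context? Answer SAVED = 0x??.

after  0: x0=0xe3 x1=0xa1 x2=0x60 x3=0x6a x4=0xba  N=1 Z=0
after  1: x0=0xe3 x1=0xa1 x2=0x60 x3=0x6a x4=0x60  N=0 Z=0
after  2: x0=0xe3 x1=0xa1 x2=0xc1 x3=0x6a x4=0x60  N=1 Z=0
after  3: x0=0xe3 x1=0xa1 x2=0xc1 x3=0x60 x4=0x60  N=0 Z=0
after  4: x0=0xe3 x1=0x21 x2=0xc1 x3=0x60 x4=0x60  N=0 Z=0
after  5: x0=0xe3 x1=0x21 x2=0xc1 x3=0xc0 x4=0x60  N=1 Z=0
after  6: x0=0xe3 x1=0x21 x2=0xc1 x3=0xff x4=0x60  N=1 Z=0
after  7: x0=0xe1 x1=0x21 x2=0xc1 x3=0xff x4=0x60  N=1 Z=0
-- IRQ taken; context saved, return-PC = 8 --

SAVED = 0x21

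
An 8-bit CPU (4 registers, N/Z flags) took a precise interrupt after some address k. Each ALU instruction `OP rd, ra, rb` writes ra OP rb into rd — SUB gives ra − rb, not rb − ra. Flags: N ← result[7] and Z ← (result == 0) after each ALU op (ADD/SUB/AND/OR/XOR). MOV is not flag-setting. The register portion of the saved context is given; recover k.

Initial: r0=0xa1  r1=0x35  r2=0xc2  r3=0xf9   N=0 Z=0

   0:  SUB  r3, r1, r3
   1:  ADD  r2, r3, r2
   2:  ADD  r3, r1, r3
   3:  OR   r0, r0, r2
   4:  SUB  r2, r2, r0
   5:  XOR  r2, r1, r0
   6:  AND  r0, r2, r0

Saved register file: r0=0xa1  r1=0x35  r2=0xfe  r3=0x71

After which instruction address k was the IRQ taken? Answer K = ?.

after  0: r0=0xa1 r1=0x35 r2=0xc2 r3=0x3c  N=0 Z=0
after  1: r0=0xa1 r1=0x35 r2=0xfe r3=0x3c  N=1 Z=0
after  2: r0=0xa1 r1=0x35 r2=0xfe r3=0x71  N=0 Z=0
-- IRQ taken; context saved, return-PC = 3 --

K = 2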